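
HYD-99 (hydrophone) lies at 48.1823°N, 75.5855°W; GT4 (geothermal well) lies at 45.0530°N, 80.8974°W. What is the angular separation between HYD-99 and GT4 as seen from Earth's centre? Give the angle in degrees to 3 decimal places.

4.805°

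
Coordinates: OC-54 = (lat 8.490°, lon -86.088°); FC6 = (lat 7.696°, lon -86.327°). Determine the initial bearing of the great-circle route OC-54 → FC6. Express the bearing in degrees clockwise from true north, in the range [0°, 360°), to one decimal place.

196.6°

Δλ = -0.2390°
y = sin Δλ · cos φ₂ = -0.004134
x = cos φ₁ sin φ₂ − sin φ₁ cos φ₂ cos Δλ = -0.013856
θ = atan2(y, x) = -163.3885° → 196.6115° (mod 360°)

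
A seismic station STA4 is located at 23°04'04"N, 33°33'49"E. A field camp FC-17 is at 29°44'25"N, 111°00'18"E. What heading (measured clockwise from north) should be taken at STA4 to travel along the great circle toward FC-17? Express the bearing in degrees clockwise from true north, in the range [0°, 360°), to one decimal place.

STA4: φ = +23.06778°, λ = +33.56361°
FC-17: φ = +29.74028°, λ = +111.00500°
Δλ = 77.4414°
y = sin Δλ · cos φ₂ = 0.847509
x = cos φ₁ sin φ₂ − sin φ₁ cos φ₂ cos Δλ = 0.382430
θ = atan2(y, x) = 65.7132° → 65.7132° (mod 360°)

65.7°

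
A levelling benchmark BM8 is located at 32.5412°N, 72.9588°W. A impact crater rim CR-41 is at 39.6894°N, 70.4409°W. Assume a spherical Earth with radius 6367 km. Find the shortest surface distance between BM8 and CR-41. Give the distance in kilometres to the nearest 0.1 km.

825.8 km

Δφ = 7.1482°,  Δλ = 2.5179°
a = sin²(Δφ/2) + cos φ₁ cos φ₂ sin²(Δλ/2) = 0.004199
c = 2·arcsin(√a) = 0.129696 rad = 7.4310°
d = R·c = 6367 × 0.129696 = 825.8 km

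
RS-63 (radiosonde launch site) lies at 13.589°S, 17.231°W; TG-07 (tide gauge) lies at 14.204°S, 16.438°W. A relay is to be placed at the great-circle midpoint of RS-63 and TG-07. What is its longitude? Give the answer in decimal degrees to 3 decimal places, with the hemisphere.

Bx = cos φ₂ cos Δλ = 0.969335,  By = cos φ₂ sin Δλ = 0.013417
φₘ = atan2(sin φ₁ + sin φ₂, √((cos φ₁ + Bx)² + By²)) = -13.89682°
λₘ = λ₁ + atan2(By, cos φ₁ + Bx) = -16.83503°

16.835°W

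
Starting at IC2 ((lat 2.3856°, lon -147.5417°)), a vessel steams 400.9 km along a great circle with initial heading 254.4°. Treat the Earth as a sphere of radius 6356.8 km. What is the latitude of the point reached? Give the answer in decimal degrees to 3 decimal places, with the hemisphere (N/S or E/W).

δ = d/R = 400.9/6356.8 = 0.063066 rad
φ₂ = arcsin(sin φ₁ cos δ + cos φ₁ sin δ cos θ)
   = arcsin(0.04162·0.99801 + 0.99913·0.06302·-0.26892) = 1.41007°
λ₂ = λ₁ + atan2(sin θ sin δ cos φ₁, cos δ − sin φ₁ sin φ₂) = -151.02291°

1.410°N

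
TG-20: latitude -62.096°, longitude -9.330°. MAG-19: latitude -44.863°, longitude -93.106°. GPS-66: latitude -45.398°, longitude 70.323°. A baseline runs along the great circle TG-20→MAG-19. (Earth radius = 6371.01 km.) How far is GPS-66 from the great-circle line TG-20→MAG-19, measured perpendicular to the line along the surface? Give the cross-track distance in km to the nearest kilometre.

δ₁₃ = central angle TG-20→GPS-66 = 0.811734 rad  (haversine)
θ₁₃ = bearing TG-20→GPS-66 = 107.798°,  θ₁₂ = bearing TG-20→MAG-19 = 249.588°
dₓₜ = R·arcsin(sin δ₁₃ · sin(θ₁₃ − θ₁₂)) = 6371.01·arcsin(0.72548·sin(-141.789°)) = -2964.854 km
|dₓₜ| = 2964.854 km

2965 km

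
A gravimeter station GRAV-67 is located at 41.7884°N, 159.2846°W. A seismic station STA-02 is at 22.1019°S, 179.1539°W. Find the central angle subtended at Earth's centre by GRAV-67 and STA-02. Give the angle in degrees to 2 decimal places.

66.49°

Δφ = -63.8903°,  Δλ = -19.8693°
a = sin²(Δφ/2) + cos φ₁ cos φ₂ sin²(Δλ/2) = 0.300517
c = 2·arcsin(√a) = 1.160406 rad = 66.4864°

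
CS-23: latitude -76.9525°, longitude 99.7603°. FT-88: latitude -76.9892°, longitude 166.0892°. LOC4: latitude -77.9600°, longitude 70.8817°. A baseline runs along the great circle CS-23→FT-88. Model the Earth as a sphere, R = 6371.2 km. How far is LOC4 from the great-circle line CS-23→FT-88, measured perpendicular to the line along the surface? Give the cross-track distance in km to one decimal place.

δ₁₃ = central angle CS-23→LOC4 = 0.109697 rad  (haversine)
θ₁₃ = bearing CS-23→LOC4 = 246.956°,  θ₁₂ = bearing CS-23→FT-88 = 122.608°
dₓₜ = R·arcsin(sin δ₁₃ · sin(θ₁₃ − θ₁₂)) = 6371.2·arcsin(0.10948·sin(124.348°)) = 576.665 km
|dₓₜ| = 576.665 km

576.7 km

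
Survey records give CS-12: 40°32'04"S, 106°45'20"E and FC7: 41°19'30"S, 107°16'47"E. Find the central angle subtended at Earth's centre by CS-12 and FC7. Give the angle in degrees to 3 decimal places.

CS-12: φ = -40.53444°, λ = +106.75556°
FC7: φ = -41.32500°, λ = +107.27972°
Δφ = -0.7906°,  Δλ = 0.5242°
a = sin²(Δφ/2) + cos φ₁ cos φ₂ sin²(Δλ/2) = 0.000060
c = 2·arcsin(√a) = 0.015432 rad = 0.8842°

0.884°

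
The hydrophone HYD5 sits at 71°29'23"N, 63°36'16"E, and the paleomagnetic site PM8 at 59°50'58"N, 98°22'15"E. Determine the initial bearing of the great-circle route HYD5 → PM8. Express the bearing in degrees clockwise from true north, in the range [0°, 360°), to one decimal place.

112.2°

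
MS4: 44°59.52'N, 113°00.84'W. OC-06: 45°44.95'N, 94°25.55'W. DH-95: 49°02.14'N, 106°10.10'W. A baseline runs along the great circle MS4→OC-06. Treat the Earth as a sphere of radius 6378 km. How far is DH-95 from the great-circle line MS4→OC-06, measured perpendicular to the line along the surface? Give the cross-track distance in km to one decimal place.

MS4: φ = +44.99200°, λ = -113.01400°
OC-06: φ = +45.74917°, λ = -94.42583°
DH-95: φ = +49.03567°, λ = -106.16833°
δ₁₃ = central angle MS4→DH-95 = 0.107707 rad  (haversine)
θ₁₃ = bearing MS4→DH-95 = 46.629°,  θ₁₂ = bearing MS4→OC-06 = 80.068°
dₓₜ = R·arcsin(sin δ₁₃ · sin(θ₁₃ − θ₁₂)) = 6378·arcsin(0.10750·sin(-33.438°)) = -378.029 km
|dₓₜ| = 378.029 km

378.0 km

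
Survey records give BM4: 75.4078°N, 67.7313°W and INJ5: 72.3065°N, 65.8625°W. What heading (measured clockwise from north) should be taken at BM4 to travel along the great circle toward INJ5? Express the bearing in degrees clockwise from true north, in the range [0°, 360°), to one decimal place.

Δλ = 1.8688°
y = sin Δλ · cos φ₂ = 0.009911
x = cos φ₁ sin φ₂ − sin φ₁ cos φ₂ cos Δλ = -0.053945
θ = atan2(y, x) = 169.5892° → 169.5892° (mod 360°)

169.6°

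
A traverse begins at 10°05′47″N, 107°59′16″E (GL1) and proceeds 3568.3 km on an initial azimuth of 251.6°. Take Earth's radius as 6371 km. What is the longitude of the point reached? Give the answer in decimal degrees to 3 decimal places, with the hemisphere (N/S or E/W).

77.712°E

GL1: φ = +10.09639°, λ = +107.98778°
δ = d/R = 3568.3/6371 = 0.560085 rad
φ₂ = arcsin(sin φ₁ cos δ + cos φ₁ sin δ cos θ)
   = arcsin(0.17530·0.84721 + 0.98451·0.53126·-0.31565) = -0.94968°
λ₂ = λ₁ + atan2(sin θ sin δ cos φ₁, cos δ − sin φ₁ sin φ₂) = 77.71169°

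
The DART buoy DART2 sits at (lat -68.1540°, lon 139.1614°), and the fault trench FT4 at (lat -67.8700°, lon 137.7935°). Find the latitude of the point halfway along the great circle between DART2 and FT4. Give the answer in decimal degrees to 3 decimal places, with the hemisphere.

Bx = cos φ₂ cos Δλ = 0.376602,  By = cos φ₂ sin Δλ = -0.008993
φₘ = atan2(sin φ₁ + sin φ₂, √((cos φ₁ + Bx)² + By²)) = -68.01342°
λₘ = λ₁ + atan2(By, cos φ₁ + Bx) = 138.47325°

68.013°S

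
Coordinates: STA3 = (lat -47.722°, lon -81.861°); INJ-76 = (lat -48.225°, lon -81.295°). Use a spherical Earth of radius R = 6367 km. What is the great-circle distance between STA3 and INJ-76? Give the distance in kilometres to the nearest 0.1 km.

70.0 km

Δφ = -0.5030°,  Δλ = 0.5660°
a = sin²(Δφ/2) + cos φ₁ cos φ₂ sin²(Δλ/2) = 0.000030
c = 2·arcsin(√a) = 0.010991 rad = 0.6298°
d = R·c = 6367 × 0.010991 = 70.0 km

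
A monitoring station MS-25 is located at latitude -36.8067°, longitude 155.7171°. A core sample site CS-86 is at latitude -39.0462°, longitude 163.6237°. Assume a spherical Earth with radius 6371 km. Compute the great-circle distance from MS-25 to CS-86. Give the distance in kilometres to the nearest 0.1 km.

736.5 km

Δφ = -2.2395°,  Δλ = 7.9066°
a = sin²(Δφ/2) + cos φ₁ cos φ₂ sin²(Δλ/2) = 0.003338
c = 2·arcsin(√a) = 0.115607 rad = 6.6238°
d = R·c = 6371 × 0.115607 = 736.5 km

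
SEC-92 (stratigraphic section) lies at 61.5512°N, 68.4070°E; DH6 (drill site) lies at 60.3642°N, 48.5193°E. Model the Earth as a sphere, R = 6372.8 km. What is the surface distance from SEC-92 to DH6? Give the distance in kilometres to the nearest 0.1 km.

1077.6 km

Δφ = -1.1870°,  Δλ = -19.8877°
a = sin²(Δφ/2) + cos φ₁ cos φ₂ sin²(Δλ/2) = 0.007132
c = 2·arcsin(√a) = 0.169098 rad = 9.6886°
d = R·c = 6372.8 × 0.169098 = 1077.6 km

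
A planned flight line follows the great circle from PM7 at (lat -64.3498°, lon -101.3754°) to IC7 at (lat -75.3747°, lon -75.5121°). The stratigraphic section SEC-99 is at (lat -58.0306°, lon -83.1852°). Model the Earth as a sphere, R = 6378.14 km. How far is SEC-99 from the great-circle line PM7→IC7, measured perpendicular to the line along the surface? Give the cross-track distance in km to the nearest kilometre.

1196 km

δ₁₃ = central angle PM7→SEC-99 = 0.187516 rad  (haversine)
θ₁₃ = bearing PM7→SEC-99 = 62.453°,  θ₁₂ = bearing PM7→IC7 = 152.769°
dₓₜ = R·arcsin(sin δ₁₃ · sin(θ₁₃ − θ₁₂)) = 6378.14·arcsin(0.18642·sin(-90.316°)) = -1195.986 km
|dₓₜ| = 1195.986 km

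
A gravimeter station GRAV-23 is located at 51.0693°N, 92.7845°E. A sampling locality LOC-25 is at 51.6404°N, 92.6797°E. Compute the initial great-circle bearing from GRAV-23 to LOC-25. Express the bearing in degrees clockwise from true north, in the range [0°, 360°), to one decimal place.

353.5°

Δλ = -0.1048°
y = sin Δλ · cos φ₂ = -0.001135
x = cos φ₁ sin φ₂ − sin φ₁ cos φ₂ cos Δλ = 0.009968
θ = atan2(y, x) = -6.4966° → 353.5034° (mod 360°)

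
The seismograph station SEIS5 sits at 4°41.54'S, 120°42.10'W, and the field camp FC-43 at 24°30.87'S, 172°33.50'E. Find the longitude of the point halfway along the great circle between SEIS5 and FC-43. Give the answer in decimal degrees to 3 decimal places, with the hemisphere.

152.354°W

SEIS5: φ = -4.69233°, λ = -120.70167°
FC-43: φ = -24.51450°, λ = +172.55833°
Bx = cos φ₂ cos Δλ = 0.359306,  By = cos φ₂ sin Δλ = -0.835905
φₘ = atan2(sin φ₁ + sin φ₂, √((cos φ₁ + Bx)² + By²)) = -17.31946°
λₘ = λ₁ + atan2(By, cos φ₁ + Bx) = -152.35425°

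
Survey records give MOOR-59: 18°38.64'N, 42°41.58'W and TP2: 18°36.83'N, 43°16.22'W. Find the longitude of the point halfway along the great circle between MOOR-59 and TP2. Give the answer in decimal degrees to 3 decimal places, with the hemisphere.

42.982°W

MOOR-59: φ = +18.64400°, λ = -42.69300°
TP2: φ = +18.61383°, λ = -43.27033°
Bx = cos φ₂ cos Δλ = 0.947643,  By = cos φ₂ sin Δλ = -0.009549
φₘ = atan2(sin φ₁ + sin φ₂, √((cos φ₁ + Bx)² + By²)) = 18.62914°
λₘ = λ₁ + atan2(By, cos φ₁ + Bx) = -42.98169°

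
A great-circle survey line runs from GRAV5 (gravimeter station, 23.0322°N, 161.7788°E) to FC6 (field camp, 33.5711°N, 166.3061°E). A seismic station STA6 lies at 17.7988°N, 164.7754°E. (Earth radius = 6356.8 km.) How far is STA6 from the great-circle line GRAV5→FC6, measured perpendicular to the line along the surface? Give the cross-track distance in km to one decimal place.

δ₁₃ = central angle GRAV5→STA6 = 0.103649 rad  (haversine)
θ₁₃ = bearing GRAV5→STA6 = 151.244°,  θ₁₂ = bearing GRAV5→FC6 = 19.677°
dₓₜ = R·arcsin(sin δ₁₃ · sin(θ₁₃ − θ₁₂)) = 6356.8·arcsin(0.10346·sin(131.567°)) = 492.566 km
|dₓₜ| = 492.566 km

492.6 km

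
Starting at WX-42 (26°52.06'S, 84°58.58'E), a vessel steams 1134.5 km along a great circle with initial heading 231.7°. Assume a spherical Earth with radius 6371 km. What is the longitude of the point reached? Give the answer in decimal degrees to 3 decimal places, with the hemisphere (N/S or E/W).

75.450°E

WX-42: φ = -26.86767°, λ = +84.97633°
δ = d/R = 1134.5/6371 = 0.178073 rad
φ₂ = arcsin(sin φ₁ cos δ + cos φ₁ sin δ cos θ)
   = arcsin(-0.45193·0.98419 + 0.89205·0.17713·-0.61978) = -32.86882°
λ₂ = λ₁ + atan2(sin θ sin δ cos φ₁, cos δ − sin φ₁ sin φ₂) = 75.44979°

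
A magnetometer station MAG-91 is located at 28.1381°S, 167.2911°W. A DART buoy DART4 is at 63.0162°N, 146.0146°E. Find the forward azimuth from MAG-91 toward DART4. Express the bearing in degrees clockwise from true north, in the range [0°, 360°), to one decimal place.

Δλ = -46.6943°
y = sin Δλ · cos φ₂ = -0.330188
x = cos φ₁ sin φ₂ − sin φ₁ cos φ₂ cos Δλ = 0.932583
θ = atan2(y, x) = -19.4969° → 340.5031° (mod 360°)

340.5°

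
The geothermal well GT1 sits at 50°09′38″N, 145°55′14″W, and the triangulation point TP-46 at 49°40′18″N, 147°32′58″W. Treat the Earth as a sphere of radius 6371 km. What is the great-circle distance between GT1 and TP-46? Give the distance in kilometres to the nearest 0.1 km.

GT1: φ = +50.16056°, λ = -145.92056°
TP-46: φ = +49.67167°, λ = -147.54944°
Δφ = -0.4889°,  Δλ = -1.6289°
a = sin²(Δφ/2) + cos φ₁ cos φ₂ sin²(Δλ/2) = 0.000102
c = 2·arcsin(√a) = 0.020196 rad = 1.1572°
d = R·c = 6371 × 0.020196 = 128.7 km

128.7 km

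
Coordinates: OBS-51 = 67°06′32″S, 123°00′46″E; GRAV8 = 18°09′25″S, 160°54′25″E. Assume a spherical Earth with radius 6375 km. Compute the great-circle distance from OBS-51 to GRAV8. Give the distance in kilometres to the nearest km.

OBS-51: φ = -67.10889°, λ = +123.01278°
GRAV8: φ = -18.15694°, λ = +160.90694°
Δφ = 48.9519°,  Δλ = 37.8942°
a = sin²(Δφ/2) + cos φ₁ cos φ₂ sin²(Δλ/2) = 0.210621
c = 2·arcsin(√a) = 0.953592 rad = 54.6368°
d = R·c = 6375 × 0.953592 = 6079.1 km

6079 km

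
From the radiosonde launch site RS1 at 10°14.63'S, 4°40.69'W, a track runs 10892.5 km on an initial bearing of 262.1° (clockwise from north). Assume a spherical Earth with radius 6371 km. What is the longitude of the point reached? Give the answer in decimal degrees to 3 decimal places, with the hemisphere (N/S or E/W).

103.968°W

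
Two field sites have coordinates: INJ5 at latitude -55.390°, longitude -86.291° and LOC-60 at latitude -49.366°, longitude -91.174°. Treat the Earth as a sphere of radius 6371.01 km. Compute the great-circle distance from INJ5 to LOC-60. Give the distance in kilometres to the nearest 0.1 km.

746.9 km

Δφ = 6.0240°,  Δλ = -4.8830°
a = sin²(Δφ/2) + cos φ₁ cos φ₂ sin²(Δλ/2) = 0.003432
c = 2·arcsin(√a) = 0.117237 rad = 6.7172°
d = R·c = 6371.01 × 0.117237 = 746.9 km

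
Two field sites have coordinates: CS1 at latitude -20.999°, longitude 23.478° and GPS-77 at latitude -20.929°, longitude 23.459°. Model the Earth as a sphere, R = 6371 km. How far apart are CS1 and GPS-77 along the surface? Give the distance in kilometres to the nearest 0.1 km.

Δφ = 0.0700°,  Δλ = -0.0190°
a = sin²(Δφ/2) + cos φ₁ cos φ₂ sin²(Δλ/2) = 0.000000
c = 2·arcsin(√a) = 0.001260 rad = 0.0722°
d = R·c = 6371 × 0.001260 = 8.0 km

8.0 km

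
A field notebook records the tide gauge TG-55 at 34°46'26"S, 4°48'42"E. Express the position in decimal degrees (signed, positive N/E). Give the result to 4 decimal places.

lat: 34.7739° S → -34.7739°
lon: 4.8117° E → +4.8117°

-34.7739°, +4.8117°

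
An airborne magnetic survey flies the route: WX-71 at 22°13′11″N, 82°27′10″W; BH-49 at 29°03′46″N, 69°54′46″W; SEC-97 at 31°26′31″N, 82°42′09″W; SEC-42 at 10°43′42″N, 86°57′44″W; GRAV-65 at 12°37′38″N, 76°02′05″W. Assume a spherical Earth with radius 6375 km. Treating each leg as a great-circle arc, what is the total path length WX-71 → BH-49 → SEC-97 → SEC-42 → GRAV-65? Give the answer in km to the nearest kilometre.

6281 km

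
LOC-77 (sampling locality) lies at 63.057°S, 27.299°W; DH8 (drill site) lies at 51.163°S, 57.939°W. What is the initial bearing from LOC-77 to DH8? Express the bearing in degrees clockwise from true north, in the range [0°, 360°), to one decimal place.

291.8°

Δλ = -30.6400°
y = sin Δλ · cos φ₂ = -0.319600
x = cos φ₁ sin φ₂ − sin φ₁ cos φ₂ cos Δλ = 0.128052
θ = atan2(y, x) = -68.1658° → 291.8342° (mod 360°)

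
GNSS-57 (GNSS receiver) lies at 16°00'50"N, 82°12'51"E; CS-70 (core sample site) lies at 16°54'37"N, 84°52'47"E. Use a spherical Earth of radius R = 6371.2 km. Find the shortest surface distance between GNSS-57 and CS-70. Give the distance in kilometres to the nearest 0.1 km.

301.2 km

GNSS-57: φ = +16.01389°, λ = +82.21417°
CS-70: φ = +16.91028°, λ = +84.87972°
Δφ = 0.8964°,  Δλ = 2.6656°
a = sin²(Δφ/2) + cos φ₁ cos φ₂ sin²(Δλ/2) = 0.000559
c = 2·arcsin(√a) = 0.047278 rad = 2.7088°
d = R·c = 6371.2 × 0.047278 = 301.2 km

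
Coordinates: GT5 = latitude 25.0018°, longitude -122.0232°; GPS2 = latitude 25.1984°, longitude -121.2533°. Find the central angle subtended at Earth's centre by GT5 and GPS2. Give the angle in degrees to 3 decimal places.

0.724°

Δφ = 0.1966°,  Δλ = 0.7699°
a = sin²(Δφ/2) + cos φ₁ cos φ₂ sin²(Δλ/2) = 0.000040
c = 2·arcsin(√a) = 0.012643 rad = 0.7244°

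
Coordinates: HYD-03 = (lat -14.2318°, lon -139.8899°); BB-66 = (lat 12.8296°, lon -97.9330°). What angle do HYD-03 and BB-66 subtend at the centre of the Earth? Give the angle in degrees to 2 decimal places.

49.59°

Δφ = 27.0614°,  Δλ = 41.9569°
a = sin²(Δφ/2) + cos φ₁ cos φ₂ sin²(Δλ/2) = 0.175881
c = 2·arcsin(√a) = 0.865527 rad = 49.5911°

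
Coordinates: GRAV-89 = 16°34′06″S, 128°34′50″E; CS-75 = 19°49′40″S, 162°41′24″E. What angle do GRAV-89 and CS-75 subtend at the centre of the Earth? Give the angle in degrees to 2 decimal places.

32.51°

GRAV-89: φ = -16.56833°, λ = +128.58056°
CS-75: φ = -19.82778°, λ = +162.69000°
Δφ = -3.2594°,  Δλ = 34.1094°
a = sin²(Δφ/2) + cos φ₁ cos φ₂ sin²(Δλ/2) = 0.078366
c = 2·arcsin(√a) = 0.567461 rad = 32.5131°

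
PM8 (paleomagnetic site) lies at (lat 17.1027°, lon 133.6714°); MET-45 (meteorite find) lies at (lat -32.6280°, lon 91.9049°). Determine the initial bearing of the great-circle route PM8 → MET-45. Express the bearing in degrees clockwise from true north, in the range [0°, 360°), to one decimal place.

Δλ = -41.7665°
y = sin Δλ · cos φ₂ = -0.560979
x = cos φ₁ sin φ₂ − sin φ₁ cos φ₂ cos Δλ = -0.700072
θ = atan2(y, x) = -141.2942° → 218.7058° (mod 360°)

218.7°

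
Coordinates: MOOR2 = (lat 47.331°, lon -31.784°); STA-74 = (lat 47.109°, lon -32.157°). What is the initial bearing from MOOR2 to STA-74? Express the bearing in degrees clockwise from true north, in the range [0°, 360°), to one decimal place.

Δλ = -0.3730°
y = sin Δλ · cos φ₂ = -0.004431
x = cos φ₁ sin φ₂ − sin φ₁ cos φ₂ cos Δλ = -0.003864
θ = atan2(y, x) = -131.0913° → 228.9087° (mod 360°)

228.9°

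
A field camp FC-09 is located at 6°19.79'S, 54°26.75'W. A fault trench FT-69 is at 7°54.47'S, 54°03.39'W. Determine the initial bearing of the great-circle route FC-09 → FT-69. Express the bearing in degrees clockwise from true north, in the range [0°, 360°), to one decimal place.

FC-09: φ = -6.32983°, λ = -54.44583°
FT-69: φ = -7.90783°, λ = -54.05650°
Δλ = 0.3893°
y = sin Δλ · cos φ₂ = 0.006730
x = cos φ₁ sin φ₂ − sin φ₁ cos φ₂ cos Δλ = -0.027540
θ = atan2(y, x) = 166.2669° → 166.2669° (mod 360°)

166.3°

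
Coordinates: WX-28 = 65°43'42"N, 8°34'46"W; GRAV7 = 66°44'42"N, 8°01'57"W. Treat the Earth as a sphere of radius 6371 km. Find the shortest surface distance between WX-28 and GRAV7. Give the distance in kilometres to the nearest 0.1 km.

115.7 km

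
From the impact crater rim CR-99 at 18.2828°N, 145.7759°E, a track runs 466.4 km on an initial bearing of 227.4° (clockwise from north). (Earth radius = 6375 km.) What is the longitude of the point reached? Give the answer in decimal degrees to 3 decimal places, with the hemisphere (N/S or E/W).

142.576°E

δ = d/R = 466.4/6375 = 0.073161 rad
φ₂ = arcsin(sin φ₁ cos δ + cos φ₁ sin δ cos θ)
   = arcsin(0.31371·0.99732 + 0.94952·0.07310·-0.67688) = 15.41980°
λ₂ = λ₁ + atan2(sin θ sin δ cos φ₁, cos δ − sin φ₁ sin φ₂) = 142.57630°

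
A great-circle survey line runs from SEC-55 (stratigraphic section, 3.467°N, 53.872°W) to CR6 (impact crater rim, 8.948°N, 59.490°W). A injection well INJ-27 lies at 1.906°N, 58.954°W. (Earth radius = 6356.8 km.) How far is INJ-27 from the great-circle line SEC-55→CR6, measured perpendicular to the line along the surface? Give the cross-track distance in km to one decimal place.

δ₁₃ = central angle SEC-55→INJ-27 = 0.092692 rad  (haversine)
θ₁₃ = bearing SEC-55→INJ-27 = 253.038°,  θ₁₂ = bearing SEC-55→CR6 = 314.732°
dₓₜ = R·arcsin(sin δ₁₃ · sin(θ₁₃ − θ₁₂)) = 6356.8·arcsin(0.09256·sin(-61.694°)) = -518.601 km
|dₓₜ| = 518.601 km

518.6 km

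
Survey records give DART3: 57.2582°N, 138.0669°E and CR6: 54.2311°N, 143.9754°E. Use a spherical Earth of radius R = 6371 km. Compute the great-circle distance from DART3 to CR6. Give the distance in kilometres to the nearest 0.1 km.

Δφ = -3.0271°,  Δλ = 5.9085°
a = sin²(Δφ/2) + cos φ₁ cos φ₂ sin²(Δλ/2) = 0.001537
c = 2·arcsin(√a) = 0.078439 rad = 4.4943°
d = R·c = 6371 × 0.078439 = 499.7 km

499.7 km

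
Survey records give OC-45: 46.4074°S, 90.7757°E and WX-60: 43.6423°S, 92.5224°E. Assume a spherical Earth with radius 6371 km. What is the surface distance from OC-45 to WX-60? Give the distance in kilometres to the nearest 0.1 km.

336.7 km

Δφ = 2.7651°,  Δλ = 1.7467°
a = sin²(Δφ/2) + cos φ₁ cos φ₂ sin²(Δλ/2) = 0.000698
c = 2·arcsin(√a) = 0.052848 rad = 3.0280°
d = R·c = 6371 × 0.052848 = 336.7 km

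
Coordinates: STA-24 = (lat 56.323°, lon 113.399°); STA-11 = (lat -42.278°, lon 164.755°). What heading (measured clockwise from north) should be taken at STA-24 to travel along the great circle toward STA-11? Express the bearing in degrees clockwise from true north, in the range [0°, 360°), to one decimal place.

Δλ = 51.3560°
y = sin Δλ · cos φ₂ = 0.577884
x = cos φ₁ sin φ₂ − sin φ₁ cos φ₂ cos Δλ = -0.757539
θ = atan2(y, x) = 142.6620° → 142.6620° (mod 360°)

142.7°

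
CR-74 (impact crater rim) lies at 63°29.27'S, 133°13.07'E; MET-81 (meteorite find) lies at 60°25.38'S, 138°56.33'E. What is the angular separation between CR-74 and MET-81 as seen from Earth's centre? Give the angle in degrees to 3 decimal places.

4.075°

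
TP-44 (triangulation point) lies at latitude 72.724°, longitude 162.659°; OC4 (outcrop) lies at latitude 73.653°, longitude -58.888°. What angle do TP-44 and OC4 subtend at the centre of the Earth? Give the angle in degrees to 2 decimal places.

31.38°

Δφ = 0.9290°,  Δλ = 138.4530°
a = sin²(Δφ/2) + cos φ₁ cos φ₂ sin²(Δλ/2) = 0.073136
c = 2·arcsin(√a) = 0.547693 rad = 31.3805°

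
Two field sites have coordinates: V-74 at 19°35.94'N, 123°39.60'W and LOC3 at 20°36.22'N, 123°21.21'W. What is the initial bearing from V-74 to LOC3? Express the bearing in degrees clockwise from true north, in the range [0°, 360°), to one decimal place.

15.9°

V-74: φ = +19.59900°, λ = -123.66000°
LOC3: φ = +20.60367°, λ = -123.35350°
Δλ = 0.3065°
y = sin Δλ · cos φ₂ = 0.005007
x = cos φ₁ sin φ₂ − sin φ₁ cos φ₂ cos Δλ = 0.017538
θ = atan2(y, x) = 15.9342° → 15.9342° (mod 360°)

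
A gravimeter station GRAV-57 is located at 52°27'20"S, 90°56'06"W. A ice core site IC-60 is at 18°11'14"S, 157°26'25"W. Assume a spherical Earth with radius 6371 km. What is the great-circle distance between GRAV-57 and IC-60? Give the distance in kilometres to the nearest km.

GRAV-57: φ = -52.45556°, λ = -90.93500°
IC-60: φ = -18.18722°, λ = -157.44028°
Δφ = 34.2683°,  Δλ = -66.5053°
a = sin²(Δφ/2) + cos φ₁ cos φ₂ sin²(Δλ/2) = 0.260862
c = 2·arcsin(√a) = 1.072105 rad = 61.4271°
d = R·c = 6371 × 1.072105 = 6830.4 km

6830 km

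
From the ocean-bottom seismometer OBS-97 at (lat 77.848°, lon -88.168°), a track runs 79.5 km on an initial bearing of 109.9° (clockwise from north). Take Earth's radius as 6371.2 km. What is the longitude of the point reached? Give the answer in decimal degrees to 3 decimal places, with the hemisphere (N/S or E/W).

85.039°W

δ = d/R = 79.5/6371.2 = 0.012478 rad
φ₂ = arcsin(sin φ₁ cos δ + cos φ₁ sin δ cos θ)
   = arcsin(0.97759·0.99992 + 0.21051·0.01248·-0.34038) = 77.58671°
λ₂ = λ₁ + atan2(sin θ sin δ cos φ₁, cos δ − sin φ₁ sin φ₂) = -85.03924°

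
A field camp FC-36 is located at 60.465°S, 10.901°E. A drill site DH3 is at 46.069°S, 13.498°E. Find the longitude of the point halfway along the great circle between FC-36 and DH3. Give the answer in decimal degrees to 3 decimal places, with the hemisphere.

12.419°E

Bx = cos φ₂ cos Δλ = 0.693079,  By = cos φ₂ sin Δλ = 0.031436
φₘ = atan2(sin φ₁ + sin φ₂, √((cos φ₁ + Bx)² + By²)) = -53.27385°
λₘ = λ₁ + atan2(By, cos φ₁ + Bx) = 12.41929°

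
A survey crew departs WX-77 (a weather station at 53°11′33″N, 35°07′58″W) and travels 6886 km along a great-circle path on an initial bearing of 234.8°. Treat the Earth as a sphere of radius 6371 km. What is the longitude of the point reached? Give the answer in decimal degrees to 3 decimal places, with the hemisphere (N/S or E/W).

81.426°W

WX-77: φ = +53.19250°, λ = -35.13278°
δ = d/R = 6886/6371 = 1.080835 rad
φ₂ = arcsin(sin φ₁ cos δ + cos φ₁ sin δ cos θ)
   = arcsin(0.80065·0.47059 + 0.59913·0.88235·-0.57643) = 4.13200°
λ₂ = λ₁ + atan2(sin θ sin δ cos φ₁, cos δ − sin φ₁ sin φ₂) = -81.42619°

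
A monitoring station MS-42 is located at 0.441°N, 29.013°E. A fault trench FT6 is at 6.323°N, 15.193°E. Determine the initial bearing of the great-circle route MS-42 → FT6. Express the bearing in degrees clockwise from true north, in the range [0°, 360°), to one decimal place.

Δλ = -13.8200°
y = sin Δλ · cos φ₂ = -0.237419
x = cos φ₁ sin φ₂ − sin φ₁ cos φ₂ cos Δλ = 0.102701
θ = atan2(y, x) = -66.6079° → 293.3921° (mod 360°)

293.4°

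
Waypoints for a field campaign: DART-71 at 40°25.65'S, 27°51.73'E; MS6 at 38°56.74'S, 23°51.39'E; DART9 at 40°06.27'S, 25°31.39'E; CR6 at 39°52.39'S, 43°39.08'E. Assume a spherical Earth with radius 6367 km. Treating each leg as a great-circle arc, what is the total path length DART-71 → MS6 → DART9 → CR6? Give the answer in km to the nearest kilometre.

DART-71: φ = -40.42750°, λ = +27.86217°
MS6: φ = -38.94567°, λ = +23.85650°
DART9: φ = -40.10450°, λ = +25.52317°
CR6: φ = -39.87317°, λ = +43.65133°
DART-71→MS6: c = 0.059686 rad, d = 380.02 km
MS6→DART9: c = 0.030207 rad, d = 192.33 km
DART9→CR6: c = 0.242027 rad, d = 1540.98 km
Total = 380.02 + 192.33 + 1540.98 = 2113.33 km

2113 km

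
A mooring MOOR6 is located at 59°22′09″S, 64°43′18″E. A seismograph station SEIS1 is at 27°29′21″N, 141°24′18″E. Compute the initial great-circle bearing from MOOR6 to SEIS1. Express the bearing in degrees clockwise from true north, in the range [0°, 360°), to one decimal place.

MOOR6: φ = -59.36917°, λ = +64.72167°
SEIS1: φ = +27.48917°, λ = +141.40500°
Δλ = 76.6833°
y = sin Δλ · cos φ₂ = 0.863246
x = cos φ₁ sin φ₂ − sin φ₁ cos φ₂ cos Δλ = 0.410995
θ = atan2(y, x) = 64.5407° → 64.5407° (mod 360°)

64.5°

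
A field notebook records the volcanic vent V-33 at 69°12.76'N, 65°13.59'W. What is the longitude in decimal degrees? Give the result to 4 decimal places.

65° + 13.59′/60 = 65 + 0.22650 = 65.2265°

65.2265°W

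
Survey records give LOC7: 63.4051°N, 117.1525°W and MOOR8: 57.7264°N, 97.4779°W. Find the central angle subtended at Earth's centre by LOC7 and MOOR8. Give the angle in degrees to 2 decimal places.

11.15°

Δφ = -5.6787°,  Δλ = 19.6746°
a = sin²(Δφ/2) + cos φ₁ cos φ₂ sin²(Δλ/2) = 0.009432
c = 2·arcsin(√a) = 0.194538 rad = 11.1462°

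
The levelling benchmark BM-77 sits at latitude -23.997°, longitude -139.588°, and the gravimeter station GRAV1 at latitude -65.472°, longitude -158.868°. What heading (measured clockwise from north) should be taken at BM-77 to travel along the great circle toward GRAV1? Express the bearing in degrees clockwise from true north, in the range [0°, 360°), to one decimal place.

191.5°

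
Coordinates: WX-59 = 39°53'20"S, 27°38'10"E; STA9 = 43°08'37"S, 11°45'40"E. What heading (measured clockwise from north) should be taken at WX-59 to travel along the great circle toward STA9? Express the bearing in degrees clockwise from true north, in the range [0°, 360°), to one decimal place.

249.5°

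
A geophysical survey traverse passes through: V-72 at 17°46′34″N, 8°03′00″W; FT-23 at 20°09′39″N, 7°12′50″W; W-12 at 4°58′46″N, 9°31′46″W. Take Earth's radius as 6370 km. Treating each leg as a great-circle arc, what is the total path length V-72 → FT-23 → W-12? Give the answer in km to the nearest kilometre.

V-72: φ = +17.77611°, λ = -8.05000°
FT-23: φ = +20.16083°, λ = -7.21389°
W-12: φ = +4.97944°, λ = -9.52944°
V-72→FT-23: c = 0.043849 rad, d = 279.32 km
FT-23→W-12: c = 0.267866 rad, d = 1706.30 km
Total = 279.32 + 1706.30 = 1985.62 km

1986 km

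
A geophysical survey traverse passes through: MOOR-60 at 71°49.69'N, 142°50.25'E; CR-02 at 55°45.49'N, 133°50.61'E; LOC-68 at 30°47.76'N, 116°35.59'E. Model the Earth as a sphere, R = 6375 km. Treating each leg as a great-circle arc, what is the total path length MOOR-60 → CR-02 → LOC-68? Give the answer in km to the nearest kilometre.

MOOR-60: φ = +71.82817°, λ = +142.83750°
CR-02: φ = +55.75817°, λ = +133.84350°
LOC-68: φ = +30.79600°, λ = +116.59317°
MOOR-60→CR-02: c = 0.288166 rad, d = 1837.06 km
CR-02→LOC-68: c = 0.484635 rad, d = 3089.55 km
Total = 1837.06 + 3089.55 = 4926.61 km

4927 km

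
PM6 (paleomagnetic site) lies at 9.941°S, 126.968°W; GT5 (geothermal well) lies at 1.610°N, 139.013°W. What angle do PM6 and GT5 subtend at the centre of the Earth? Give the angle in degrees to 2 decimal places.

16.65°

Δφ = 11.5510°,  Δλ = -12.0450°
a = sin²(Δφ/2) + cos φ₁ cos φ₂ sin²(Δλ/2) = 0.020965
c = 2·arcsin(√a) = 0.290608 rad = 16.6506°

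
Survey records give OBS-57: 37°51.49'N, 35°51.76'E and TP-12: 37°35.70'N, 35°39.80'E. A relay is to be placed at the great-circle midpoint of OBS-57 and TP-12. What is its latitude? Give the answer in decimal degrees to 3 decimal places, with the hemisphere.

37.727°N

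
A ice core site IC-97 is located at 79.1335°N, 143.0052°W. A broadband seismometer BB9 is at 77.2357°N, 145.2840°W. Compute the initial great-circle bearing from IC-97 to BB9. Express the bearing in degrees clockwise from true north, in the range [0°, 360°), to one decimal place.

194.9°

Δλ = -2.2788°
y = sin Δλ · cos φ₂ = -0.008785
x = cos φ₁ sin φ₂ − sin φ₁ cos φ₂ cos Δλ = -0.032945
θ = atan2(y, x) = -165.0691° → 194.9309° (mod 360°)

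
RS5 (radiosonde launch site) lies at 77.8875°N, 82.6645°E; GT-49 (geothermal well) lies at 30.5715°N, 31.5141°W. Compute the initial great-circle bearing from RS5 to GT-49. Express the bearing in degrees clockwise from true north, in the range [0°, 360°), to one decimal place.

299.9°

Δλ = -114.1786°
y = sin Δλ · cos φ₂ = -0.785463
x = cos φ₁ sin φ₂ − sin φ₁ cos φ₂ cos Δλ = 0.451521
θ = atan2(y, x) = -60.1077° → 299.8923° (mod 360°)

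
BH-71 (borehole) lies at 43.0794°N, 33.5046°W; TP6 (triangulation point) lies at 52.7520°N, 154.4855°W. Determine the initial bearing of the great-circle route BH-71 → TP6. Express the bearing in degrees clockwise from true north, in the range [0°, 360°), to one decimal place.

Δλ = -120.9809°
y = sin Δλ · cos φ₂ = -0.518918
x = cos φ₁ sin φ₂ − sin φ₁ cos φ₂ cos Δλ = 0.794222
θ = atan2(y, x) = -33.1593° → 326.8407° (mod 360°)

326.8°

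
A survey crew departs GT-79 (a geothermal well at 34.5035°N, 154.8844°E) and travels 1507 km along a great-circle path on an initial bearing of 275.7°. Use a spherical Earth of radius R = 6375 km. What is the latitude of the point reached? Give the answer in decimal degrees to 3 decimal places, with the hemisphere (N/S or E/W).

δ = d/R = 1507/6375 = 0.236392 rad
φ₂ = arcsin(sin φ₁ cos δ + cos φ₁ sin δ cos θ)
   = arcsin(0.56646·0.97219 + 0.82409·0.23420·0.09932) = 34.74128°
λ₂ = λ₁ + atan2(sin θ sin δ cos φ₁, cos δ − sin φ₁ sin φ₂) = 138.40958°

34.741°N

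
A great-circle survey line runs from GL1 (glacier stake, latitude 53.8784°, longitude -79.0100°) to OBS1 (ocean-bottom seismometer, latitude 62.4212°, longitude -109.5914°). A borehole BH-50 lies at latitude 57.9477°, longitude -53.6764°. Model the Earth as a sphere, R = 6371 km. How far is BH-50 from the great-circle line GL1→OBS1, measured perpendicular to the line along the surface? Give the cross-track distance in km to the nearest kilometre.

δ₁₃ = central angle GL1→BH-50 = 0.256068 rad  (haversine)
θ₁₃ = bearing GL1→BH-50 = 63.708°,  θ₁₂ = bearing GL1→OBS1 = 310.415°
dₓₜ = R·arcsin(sin δ₁₃ · sin(θ₁₃ − θ₁₂)) = 6371·arcsin(0.25328·sin(-246.706°)) = 1495.819 km
|dₓₜ| = 1495.819 km

1496 km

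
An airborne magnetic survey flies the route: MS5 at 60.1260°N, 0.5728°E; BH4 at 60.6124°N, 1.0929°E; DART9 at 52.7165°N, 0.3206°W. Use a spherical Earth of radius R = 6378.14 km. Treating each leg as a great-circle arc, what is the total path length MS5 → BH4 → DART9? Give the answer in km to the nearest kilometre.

MS5→BH4: c = 0.009603 rad, d = 61.25 km
BH4→DART9: c = 0.138466 rad, d = 883.16 km
Total = 61.25 + 883.16 = 944.40 km

944 km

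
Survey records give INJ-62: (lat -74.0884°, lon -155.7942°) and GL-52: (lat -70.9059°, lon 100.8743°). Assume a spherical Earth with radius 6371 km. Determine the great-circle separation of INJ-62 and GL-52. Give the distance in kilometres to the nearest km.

3043 km

Δφ = 3.1825°,  Δλ = -103.3315°
a = sin²(Δφ/2) + cos φ₁ cos φ₂ sin²(Δλ/2) = 0.055951
c = 2·arcsin(√a) = 0.477607 rad = 27.3649°
d = R·c = 6371 × 0.477607 = 3042.8 km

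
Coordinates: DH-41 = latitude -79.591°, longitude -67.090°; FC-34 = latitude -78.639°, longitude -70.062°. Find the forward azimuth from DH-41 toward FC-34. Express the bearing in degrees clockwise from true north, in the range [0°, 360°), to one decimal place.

Δλ = -2.9720°
y = sin Δλ · cos φ₂ = -0.010214
x = cos φ₁ sin φ₂ − sin φ₁ cos φ₂ cos Δλ = 0.016354
θ = atan2(y, x) = -31.9856° → 328.0144° (mod 360°)

328.0°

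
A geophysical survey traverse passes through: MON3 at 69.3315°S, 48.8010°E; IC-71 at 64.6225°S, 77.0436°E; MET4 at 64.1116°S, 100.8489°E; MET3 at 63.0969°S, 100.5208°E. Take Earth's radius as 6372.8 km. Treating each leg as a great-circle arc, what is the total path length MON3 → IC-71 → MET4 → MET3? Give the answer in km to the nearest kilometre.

MON3→IC-71: c = 0.207175 rad, d = 1320.29 km
IC-71→MET4: c = 0.178900 rad, d = 1140.10 km
MET4→MET3: c = 0.017892 rad, d = 114.02 km
Total = 1320.29 + 1140.10 + 114.02 = 2574.40 km

2574 km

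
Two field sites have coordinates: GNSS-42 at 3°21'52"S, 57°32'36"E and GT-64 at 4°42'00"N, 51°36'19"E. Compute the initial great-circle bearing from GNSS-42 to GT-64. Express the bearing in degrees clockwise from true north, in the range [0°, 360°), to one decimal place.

GNSS-42: φ = -3.36444°, λ = +57.54333°
GT-64: φ = +4.70000°, λ = +51.60528°
Δλ = -5.9381°
y = sin Δλ · cos φ₂ = -0.103105
x = cos φ₁ sin φ₂ − sin φ₁ cos φ₂ cos Δλ = 0.139973
θ = atan2(y, x) = -36.3757° → 323.6243° (mod 360°)

323.6°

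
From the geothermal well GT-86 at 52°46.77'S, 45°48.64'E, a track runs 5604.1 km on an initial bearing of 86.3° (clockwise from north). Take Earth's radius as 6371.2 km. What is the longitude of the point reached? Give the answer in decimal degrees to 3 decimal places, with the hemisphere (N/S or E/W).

106.868°E

GT-86: φ = -52.77950°, λ = +45.81067°
δ = d/R = 5604.1/6371.2 = 0.879599 rad
φ₂ = arcsin(sin φ₁ cos δ + cos φ₁ sin δ cos θ)
   = arcsin(-0.79631·0.63746 + 0.60488·0.77048·0.06453) = -28.52504°
λ₂ = λ₁ + atan2(sin θ sin δ cos φ₁, cos δ − sin φ₁ sin φ₂) = 106.86841°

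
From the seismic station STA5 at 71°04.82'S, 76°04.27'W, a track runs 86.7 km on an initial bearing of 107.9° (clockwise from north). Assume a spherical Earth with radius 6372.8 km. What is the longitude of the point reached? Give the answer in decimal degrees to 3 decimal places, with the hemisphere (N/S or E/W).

73.756°W

STA5: φ = -71.08033°, λ = -76.07117°
δ = d/R = 86.7/6372.8 = 0.013605 rad
φ₂ = arcsin(sin φ₁ cos δ + cos φ₁ sin δ cos θ)
   = arcsin(-0.94597·0.99991 + 0.32424·0.01360·-0.30736) = -71.30573°
λ₂ = λ₁ + atan2(sin θ sin δ cos φ₁, cos δ − sin φ₁ sin φ₂) = -73.75636°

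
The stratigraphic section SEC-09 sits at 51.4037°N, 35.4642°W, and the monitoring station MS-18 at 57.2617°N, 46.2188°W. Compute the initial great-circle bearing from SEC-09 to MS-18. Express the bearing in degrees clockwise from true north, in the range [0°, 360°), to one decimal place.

317.3°

Δλ = -10.7546°
y = sin Δλ · cos φ₂ = -0.100915
x = cos φ₁ sin φ₂ − sin φ₁ cos φ₂ cos Δλ = 0.109487
θ = atan2(y, x) = -42.6670° → 317.3330° (mod 360°)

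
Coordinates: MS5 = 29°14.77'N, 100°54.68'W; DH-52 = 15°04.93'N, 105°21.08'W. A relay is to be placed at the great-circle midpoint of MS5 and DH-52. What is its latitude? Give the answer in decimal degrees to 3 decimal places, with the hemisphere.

MS5: φ = +29.24617°, λ = -100.91133°
DH-52: φ = +15.08217°, λ = -105.35133°
Bx = cos φ₂ cos Δλ = 0.962656,  By = cos φ₂ sin Δλ = -0.074748
φₘ = atan2(sin φ₁ + sin φ₂, √((cos φ₁ + Bx)² + By²)) = 22.17916°
λₘ = λ₁ + atan2(By, cos φ₁ + Bx) = -103.24374°

22.179°N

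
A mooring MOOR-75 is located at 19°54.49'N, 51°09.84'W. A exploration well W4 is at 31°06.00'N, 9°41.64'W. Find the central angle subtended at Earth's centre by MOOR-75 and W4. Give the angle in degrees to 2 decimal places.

MOOR-75: φ = +19.90817°, λ = -51.16400°
W4: φ = +31.10000°, λ = -9.69400°
Δφ = 11.1918°,  Δλ = 41.4700°
a = sin²(Δφ/2) + cos φ₁ cos φ₂ sin²(Δλ/2) = 0.110426
c = 2·arcsin(√a) = 0.677492 rad = 38.8174°

38.82°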